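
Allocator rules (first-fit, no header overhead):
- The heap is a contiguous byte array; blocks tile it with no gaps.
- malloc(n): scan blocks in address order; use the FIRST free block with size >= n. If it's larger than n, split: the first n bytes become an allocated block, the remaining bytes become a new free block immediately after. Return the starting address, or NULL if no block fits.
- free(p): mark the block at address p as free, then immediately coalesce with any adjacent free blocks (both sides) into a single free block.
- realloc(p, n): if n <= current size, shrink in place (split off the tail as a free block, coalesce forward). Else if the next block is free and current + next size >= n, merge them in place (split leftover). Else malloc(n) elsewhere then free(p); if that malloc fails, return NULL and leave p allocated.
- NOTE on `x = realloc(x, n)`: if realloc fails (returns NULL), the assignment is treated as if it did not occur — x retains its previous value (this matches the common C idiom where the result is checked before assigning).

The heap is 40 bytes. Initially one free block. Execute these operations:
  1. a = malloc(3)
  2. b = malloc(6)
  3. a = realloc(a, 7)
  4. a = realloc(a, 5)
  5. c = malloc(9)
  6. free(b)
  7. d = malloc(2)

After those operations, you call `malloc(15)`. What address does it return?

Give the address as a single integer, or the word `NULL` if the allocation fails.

Op 1: a = malloc(3) -> a = 0; heap: [0-2 ALLOC][3-39 FREE]
Op 2: b = malloc(6) -> b = 3; heap: [0-2 ALLOC][3-8 ALLOC][9-39 FREE]
Op 3: a = realloc(a, 7) -> a = 9; heap: [0-2 FREE][3-8 ALLOC][9-15 ALLOC][16-39 FREE]
Op 4: a = realloc(a, 5) -> a = 9; heap: [0-2 FREE][3-8 ALLOC][9-13 ALLOC][14-39 FREE]
Op 5: c = malloc(9) -> c = 14; heap: [0-2 FREE][3-8 ALLOC][9-13 ALLOC][14-22 ALLOC][23-39 FREE]
Op 6: free(b) -> (freed b); heap: [0-8 FREE][9-13 ALLOC][14-22 ALLOC][23-39 FREE]
Op 7: d = malloc(2) -> d = 0; heap: [0-1 ALLOC][2-8 FREE][9-13 ALLOC][14-22 ALLOC][23-39 FREE]
malloc(15): first-fit scan over [0-1 ALLOC][2-8 FREE][9-13 ALLOC][14-22 ALLOC][23-39 FREE] -> 23

Answer: 23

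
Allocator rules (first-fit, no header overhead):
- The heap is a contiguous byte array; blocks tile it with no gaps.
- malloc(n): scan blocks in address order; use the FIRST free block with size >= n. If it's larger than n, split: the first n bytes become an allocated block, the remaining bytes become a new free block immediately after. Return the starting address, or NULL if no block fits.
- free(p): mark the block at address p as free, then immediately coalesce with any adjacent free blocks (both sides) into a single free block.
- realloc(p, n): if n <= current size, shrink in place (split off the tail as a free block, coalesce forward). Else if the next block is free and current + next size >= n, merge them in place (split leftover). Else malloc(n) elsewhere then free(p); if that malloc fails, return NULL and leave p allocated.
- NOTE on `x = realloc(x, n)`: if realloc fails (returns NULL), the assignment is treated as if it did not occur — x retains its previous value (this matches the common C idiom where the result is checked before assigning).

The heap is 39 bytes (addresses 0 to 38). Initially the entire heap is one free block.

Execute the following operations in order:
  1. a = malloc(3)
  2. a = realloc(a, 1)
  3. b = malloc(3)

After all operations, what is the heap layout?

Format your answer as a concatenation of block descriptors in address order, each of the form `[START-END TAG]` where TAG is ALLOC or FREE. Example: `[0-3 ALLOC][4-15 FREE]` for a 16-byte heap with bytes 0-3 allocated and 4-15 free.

Op 1: a = malloc(3) -> a = 0; heap: [0-2 ALLOC][3-38 FREE]
Op 2: a = realloc(a, 1) -> a = 0; heap: [0-0 ALLOC][1-38 FREE]
Op 3: b = malloc(3) -> b = 1; heap: [0-0 ALLOC][1-3 ALLOC][4-38 FREE]

Answer: [0-0 ALLOC][1-3 ALLOC][4-38 FREE]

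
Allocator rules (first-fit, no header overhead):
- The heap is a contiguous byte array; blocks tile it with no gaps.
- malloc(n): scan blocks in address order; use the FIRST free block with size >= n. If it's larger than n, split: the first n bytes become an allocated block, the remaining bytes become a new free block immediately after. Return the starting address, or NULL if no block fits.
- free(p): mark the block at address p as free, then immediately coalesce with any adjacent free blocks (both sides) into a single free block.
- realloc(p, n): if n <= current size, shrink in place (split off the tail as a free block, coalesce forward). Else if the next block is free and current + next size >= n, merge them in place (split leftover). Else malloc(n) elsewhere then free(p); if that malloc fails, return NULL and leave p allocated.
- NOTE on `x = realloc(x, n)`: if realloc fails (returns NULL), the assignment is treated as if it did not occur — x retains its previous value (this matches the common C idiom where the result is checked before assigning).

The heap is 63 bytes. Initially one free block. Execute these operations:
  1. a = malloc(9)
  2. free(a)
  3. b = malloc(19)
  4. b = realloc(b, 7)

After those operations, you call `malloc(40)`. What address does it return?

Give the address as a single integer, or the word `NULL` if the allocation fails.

Answer: 7

Derivation:
Op 1: a = malloc(9) -> a = 0; heap: [0-8 ALLOC][9-62 FREE]
Op 2: free(a) -> (freed a); heap: [0-62 FREE]
Op 3: b = malloc(19) -> b = 0; heap: [0-18 ALLOC][19-62 FREE]
Op 4: b = realloc(b, 7) -> b = 0; heap: [0-6 ALLOC][7-62 FREE]
malloc(40): first-fit scan over [0-6 ALLOC][7-62 FREE] -> 7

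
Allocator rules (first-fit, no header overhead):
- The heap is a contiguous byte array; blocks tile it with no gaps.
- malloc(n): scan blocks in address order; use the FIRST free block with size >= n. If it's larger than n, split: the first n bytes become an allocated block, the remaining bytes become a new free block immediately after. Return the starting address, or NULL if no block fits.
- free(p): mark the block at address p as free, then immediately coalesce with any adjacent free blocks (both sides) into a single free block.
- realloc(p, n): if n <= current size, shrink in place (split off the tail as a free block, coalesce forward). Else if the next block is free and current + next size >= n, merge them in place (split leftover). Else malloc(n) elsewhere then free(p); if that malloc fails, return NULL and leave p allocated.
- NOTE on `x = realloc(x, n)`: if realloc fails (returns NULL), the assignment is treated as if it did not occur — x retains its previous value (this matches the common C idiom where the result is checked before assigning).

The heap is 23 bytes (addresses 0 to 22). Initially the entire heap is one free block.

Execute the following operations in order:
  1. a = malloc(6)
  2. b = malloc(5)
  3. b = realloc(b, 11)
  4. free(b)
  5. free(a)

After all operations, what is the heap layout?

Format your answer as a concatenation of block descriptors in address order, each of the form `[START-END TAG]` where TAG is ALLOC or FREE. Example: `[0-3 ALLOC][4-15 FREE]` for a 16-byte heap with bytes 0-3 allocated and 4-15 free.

Op 1: a = malloc(6) -> a = 0; heap: [0-5 ALLOC][6-22 FREE]
Op 2: b = malloc(5) -> b = 6; heap: [0-5 ALLOC][6-10 ALLOC][11-22 FREE]
Op 3: b = realloc(b, 11) -> b = 6; heap: [0-5 ALLOC][6-16 ALLOC][17-22 FREE]
Op 4: free(b) -> (freed b); heap: [0-5 ALLOC][6-22 FREE]
Op 5: free(a) -> (freed a); heap: [0-22 FREE]

Answer: [0-22 FREE]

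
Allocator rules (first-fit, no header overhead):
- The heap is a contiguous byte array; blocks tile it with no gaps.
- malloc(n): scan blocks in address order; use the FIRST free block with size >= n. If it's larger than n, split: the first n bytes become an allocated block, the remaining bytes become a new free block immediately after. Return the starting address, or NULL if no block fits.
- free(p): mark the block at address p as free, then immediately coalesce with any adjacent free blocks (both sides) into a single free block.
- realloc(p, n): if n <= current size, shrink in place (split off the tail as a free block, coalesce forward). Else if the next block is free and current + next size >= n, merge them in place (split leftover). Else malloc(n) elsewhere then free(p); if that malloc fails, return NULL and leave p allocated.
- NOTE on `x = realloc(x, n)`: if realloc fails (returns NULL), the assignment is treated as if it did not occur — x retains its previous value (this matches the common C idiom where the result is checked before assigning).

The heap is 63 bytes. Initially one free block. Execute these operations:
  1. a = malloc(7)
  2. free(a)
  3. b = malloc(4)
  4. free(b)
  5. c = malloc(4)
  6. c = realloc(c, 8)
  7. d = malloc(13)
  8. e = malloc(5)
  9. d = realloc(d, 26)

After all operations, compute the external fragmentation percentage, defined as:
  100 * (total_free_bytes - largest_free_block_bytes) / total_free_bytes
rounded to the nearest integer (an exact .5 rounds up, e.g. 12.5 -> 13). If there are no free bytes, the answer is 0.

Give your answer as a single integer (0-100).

Answer: 46

Derivation:
Op 1: a = malloc(7) -> a = 0; heap: [0-6 ALLOC][7-62 FREE]
Op 2: free(a) -> (freed a); heap: [0-62 FREE]
Op 3: b = malloc(4) -> b = 0; heap: [0-3 ALLOC][4-62 FREE]
Op 4: free(b) -> (freed b); heap: [0-62 FREE]
Op 5: c = malloc(4) -> c = 0; heap: [0-3 ALLOC][4-62 FREE]
Op 6: c = realloc(c, 8) -> c = 0; heap: [0-7 ALLOC][8-62 FREE]
Op 7: d = malloc(13) -> d = 8; heap: [0-7 ALLOC][8-20 ALLOC][21-62 FREE]
Op 8: e = malloc(5) -> e = 21; heap: [0-7 ALLOC][8-20 ALLOC][21-25 ALLOC][26-62 FREE]
Op 9: d = realloc(d, 26) -> d = 26; heap: [0-7 ALLOC][8-20 FREE][21-25 ALLOC][26-51 ALLOC][52-62 FREE]
Free blocks: [13 11] total_free=24 largest=13 -> 100*(24-13)/24 = 1100/24 ≈ 45.833 -> rounds to 46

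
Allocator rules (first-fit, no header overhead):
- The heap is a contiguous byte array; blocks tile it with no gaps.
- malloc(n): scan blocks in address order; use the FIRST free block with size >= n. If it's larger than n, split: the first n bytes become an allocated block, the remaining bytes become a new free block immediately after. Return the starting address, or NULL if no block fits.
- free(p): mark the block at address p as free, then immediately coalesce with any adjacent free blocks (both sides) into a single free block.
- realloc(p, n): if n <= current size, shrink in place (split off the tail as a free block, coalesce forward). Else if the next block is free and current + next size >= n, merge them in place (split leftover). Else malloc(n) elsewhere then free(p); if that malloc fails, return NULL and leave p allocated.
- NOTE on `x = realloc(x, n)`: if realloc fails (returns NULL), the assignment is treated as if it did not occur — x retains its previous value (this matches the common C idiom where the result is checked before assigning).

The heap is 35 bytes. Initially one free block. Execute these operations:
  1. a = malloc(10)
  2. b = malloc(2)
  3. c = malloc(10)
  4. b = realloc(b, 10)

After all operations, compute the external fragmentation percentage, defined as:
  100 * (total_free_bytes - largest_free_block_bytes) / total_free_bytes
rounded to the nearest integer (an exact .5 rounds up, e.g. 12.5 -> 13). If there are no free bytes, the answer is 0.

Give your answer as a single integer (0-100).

Op 1: a = malloc(10) -> a = 0; heap: [0-9 ALLOC][10-34 FREE]
Op 2: b = malloc(2) -> b = 10; heap: [0-9 ALLOC][10-11 ALLOC][12-34 FREE]
Op 3: c = malloc(10) -> c = 12; heap: [0-9 ALLOC][10-11 ALLOC][12-21 ALLOC][22-34 FREE]
Op 4: b = realloc(b, 10) -> b = 22; heap: [0-9 ALLOC][10-11 FREE][12-21 ALLOC][22-31 ALLOC][32-34 FREE]
Free blocks: [2 3] total_free=5 largest=3 -> 100*(5-3)/5 = 200/5 = 40

Answer: 40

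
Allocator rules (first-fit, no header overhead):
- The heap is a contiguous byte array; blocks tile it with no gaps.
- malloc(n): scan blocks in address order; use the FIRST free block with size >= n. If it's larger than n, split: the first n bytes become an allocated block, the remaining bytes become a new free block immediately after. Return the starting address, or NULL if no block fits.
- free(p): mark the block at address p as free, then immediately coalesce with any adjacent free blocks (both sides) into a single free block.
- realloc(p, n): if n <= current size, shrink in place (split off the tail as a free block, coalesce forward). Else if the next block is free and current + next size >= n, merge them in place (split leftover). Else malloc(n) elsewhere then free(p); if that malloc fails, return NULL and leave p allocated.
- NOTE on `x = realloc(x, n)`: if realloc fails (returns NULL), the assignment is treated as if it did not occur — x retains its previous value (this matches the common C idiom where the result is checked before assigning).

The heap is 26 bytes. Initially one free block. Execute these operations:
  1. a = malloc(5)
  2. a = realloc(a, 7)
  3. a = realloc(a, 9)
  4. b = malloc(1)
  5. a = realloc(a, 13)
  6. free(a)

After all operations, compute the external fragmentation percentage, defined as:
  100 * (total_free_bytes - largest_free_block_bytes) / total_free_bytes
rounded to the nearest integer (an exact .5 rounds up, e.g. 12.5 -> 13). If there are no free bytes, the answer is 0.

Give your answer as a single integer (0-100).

Op 1: a = malloc(5) -> a = 0; heap: [0-4 ALLOC][5-25 FREE]
Op 2: a = realloc(a, 7) -> a = 0; heap: [0-6 ALLOC][7-25 FREE]
Op 3: a = realloc(a, 9) -> a = 0; heap: [0-8 ALLOC][9-25 FREE]
Op 4: b = malloc(1) -> b = 9; heap: [0-8 ALLOC][9-9 ALLOC][10-25 FREE]
Op 5: a = realloc(a, 13) -> a = 10; heap: [0-8 FREE][9-9 ALLOC][10-22 ALLOC][23-25 FREE]
Op 6: free(a) -> (freed a); heap: [0-8 FREE][9-9 ALLOC][10-25 FREE]
Free blocks: [9 16] total_free=25 largest=16 -> 100*(25-16)/25 = 900/25 = 36

Answer: 36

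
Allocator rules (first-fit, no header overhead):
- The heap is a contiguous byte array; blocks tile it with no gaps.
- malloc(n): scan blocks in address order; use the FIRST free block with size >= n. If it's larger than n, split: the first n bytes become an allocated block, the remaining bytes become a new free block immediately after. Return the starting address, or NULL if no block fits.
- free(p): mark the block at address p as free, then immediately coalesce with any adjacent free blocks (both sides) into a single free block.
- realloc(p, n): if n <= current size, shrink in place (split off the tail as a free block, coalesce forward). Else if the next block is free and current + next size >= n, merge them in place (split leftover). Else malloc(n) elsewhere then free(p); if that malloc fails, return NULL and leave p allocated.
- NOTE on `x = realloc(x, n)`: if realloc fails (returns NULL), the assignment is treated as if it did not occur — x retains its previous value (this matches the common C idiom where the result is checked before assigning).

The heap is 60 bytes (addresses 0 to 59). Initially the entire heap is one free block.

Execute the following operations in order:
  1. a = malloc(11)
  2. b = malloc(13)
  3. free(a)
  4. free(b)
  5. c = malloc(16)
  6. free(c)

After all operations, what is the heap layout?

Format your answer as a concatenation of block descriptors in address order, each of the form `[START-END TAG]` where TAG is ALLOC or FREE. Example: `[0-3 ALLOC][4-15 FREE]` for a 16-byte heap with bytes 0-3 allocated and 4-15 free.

Answer: [0-59 FREE]

Derivation:
Op 1: a = malloc(11) -> a = 0; heap: [0-10 ALLOC][11-59 FREE]
Op 2: b = malloc(13) -> b = 11; heap: [0-10 ALLOC][11-23 ALLOC][24-59 FREE]
Op 3: free(a) -> (freed a); heap: [0-10 FREE][11-23 ALLOC][24-59 FREE]
Op 4: free(b) -> (freed b); heap: [0-59 FREE]
Op 5: c = malloc(16) -> c = 0; heap: [0-15 ALLOC][16-59 FREE]
Op 6: free(c) -> (freed c); heap: [0-59 FREE]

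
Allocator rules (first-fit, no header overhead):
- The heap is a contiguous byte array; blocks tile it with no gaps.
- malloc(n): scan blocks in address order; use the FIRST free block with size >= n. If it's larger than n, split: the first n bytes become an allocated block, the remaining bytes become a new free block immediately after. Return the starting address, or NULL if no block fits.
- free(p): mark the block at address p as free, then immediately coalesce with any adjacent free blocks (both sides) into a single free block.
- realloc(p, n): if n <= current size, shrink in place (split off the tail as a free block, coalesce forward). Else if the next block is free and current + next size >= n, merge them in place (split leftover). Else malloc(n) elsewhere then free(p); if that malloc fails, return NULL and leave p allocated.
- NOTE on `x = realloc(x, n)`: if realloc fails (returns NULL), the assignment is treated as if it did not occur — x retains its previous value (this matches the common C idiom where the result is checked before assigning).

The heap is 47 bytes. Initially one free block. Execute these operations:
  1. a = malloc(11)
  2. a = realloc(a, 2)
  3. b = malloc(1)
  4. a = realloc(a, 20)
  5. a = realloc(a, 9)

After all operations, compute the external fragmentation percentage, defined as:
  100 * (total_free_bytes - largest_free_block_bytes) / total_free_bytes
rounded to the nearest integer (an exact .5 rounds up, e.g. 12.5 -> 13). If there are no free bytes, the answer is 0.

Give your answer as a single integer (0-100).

Op 1: a = malloc(11) -> a = 0; heap: [0-10 ALLOC][11-46 FREE]
Op 2: a = realloc(a, 2) -> a = 0; heap: [0-1 ALLOC][2-46 FREE]
Op 3: b = malloc(1) -> b = 2; heap: [0-1 ALLOC][2-2 ALLOC][3-46 FREE]
Op 4: a = realloc(a, 20) -> a = 3; heap: [0-1 FREE][2-2 ALLOC][3-22 ALLOC][23-46 FREE]
Op 5: a = realloc(a, 9) -> a = 3; heap: [0-1 FREE][2-2 ALLOC][3-11 ALLOC][12-46 FREE]
Free blocks: [2 35] total_free=37 largest=35 -> 100*(37-35)/37 = 200/37 ≈ 5.405 -> rounds to 5

Answer: 5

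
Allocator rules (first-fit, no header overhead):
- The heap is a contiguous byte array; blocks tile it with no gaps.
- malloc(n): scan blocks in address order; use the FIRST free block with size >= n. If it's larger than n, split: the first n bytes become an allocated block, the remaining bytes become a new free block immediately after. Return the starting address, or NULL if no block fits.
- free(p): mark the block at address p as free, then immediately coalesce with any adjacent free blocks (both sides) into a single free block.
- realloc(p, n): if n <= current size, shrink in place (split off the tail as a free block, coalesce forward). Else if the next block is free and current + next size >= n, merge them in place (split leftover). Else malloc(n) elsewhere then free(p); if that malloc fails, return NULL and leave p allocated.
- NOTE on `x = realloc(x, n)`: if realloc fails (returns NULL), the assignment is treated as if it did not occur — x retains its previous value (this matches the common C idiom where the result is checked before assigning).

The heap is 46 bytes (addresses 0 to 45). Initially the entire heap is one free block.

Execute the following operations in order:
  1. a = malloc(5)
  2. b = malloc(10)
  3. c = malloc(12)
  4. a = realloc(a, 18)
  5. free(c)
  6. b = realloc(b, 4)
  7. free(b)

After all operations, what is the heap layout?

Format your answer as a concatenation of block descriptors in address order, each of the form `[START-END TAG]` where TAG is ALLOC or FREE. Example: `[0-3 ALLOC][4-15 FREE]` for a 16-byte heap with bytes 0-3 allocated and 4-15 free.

Answer: [0-26 FREE][27-44 ALLOC][45-45 FREE]

Derivation:
Op 1: a = malloc(5) -> a = 0; heap: [0-4 ALLOC][5-45 FREE]
Op 2: b = malloc(10) -> b = 5; heap: [0-4 ALLOC][5-14 ALLOC][15-45 FREE]
Op 3: c = malloc(12) -> c = 15; heap: [0-4 ALLOC][5-14 ALLOC][15-26 ALLOC][27-45 FREE]
Op 4: a = realloc(a, 18) -> a = 27; heap: [0-4 FREE][5-14 ALLOC][15-26 ALLOC][27-44 ALLOC][45-45 FREE]
Op 5: free(c) -> (freed c); heap: [0-4 FREE][5-14 ALLOC][15-26 FREE][27-44 ALLOC][45-45 FREE]
Op 6: b = realloc(b, 4) -> b = 5; heap: [0-4 FREE][5-8 ALLOC][9-26 FREE][27-44 ALLOC][45-45 FREE]
Op 7: free(b) -> (freed b); heap: [0-26 FREE][27-44 ALLOC][45-45 FREE]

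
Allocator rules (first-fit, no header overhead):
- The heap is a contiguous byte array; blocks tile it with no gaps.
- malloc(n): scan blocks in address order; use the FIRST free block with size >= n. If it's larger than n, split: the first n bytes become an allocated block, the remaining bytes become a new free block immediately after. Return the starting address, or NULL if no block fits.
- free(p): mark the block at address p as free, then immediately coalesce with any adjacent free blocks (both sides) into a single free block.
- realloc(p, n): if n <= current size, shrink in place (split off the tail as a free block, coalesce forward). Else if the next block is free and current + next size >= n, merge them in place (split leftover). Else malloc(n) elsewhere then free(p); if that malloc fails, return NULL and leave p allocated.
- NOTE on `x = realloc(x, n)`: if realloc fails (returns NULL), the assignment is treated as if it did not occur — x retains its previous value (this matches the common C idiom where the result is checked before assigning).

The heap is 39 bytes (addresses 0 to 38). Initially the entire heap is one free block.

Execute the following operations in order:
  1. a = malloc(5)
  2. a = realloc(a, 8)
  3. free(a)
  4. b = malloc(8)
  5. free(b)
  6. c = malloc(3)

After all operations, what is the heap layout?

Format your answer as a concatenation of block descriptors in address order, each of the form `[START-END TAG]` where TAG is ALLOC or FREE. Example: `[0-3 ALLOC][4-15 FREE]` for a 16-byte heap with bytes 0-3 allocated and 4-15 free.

Answer: [0-2 ALLOC][3-38 FREE]

Derivation:
Op 1: a = malloc(5) -> a = 0; heap: [0-4 ALLOC][5-38 FREE]
Op 2: a = realloc(a, 8) -> a = 0; heap: [0-7 ALLOC][8-38 FREE]
Op 3: free(a) -> (freed a); heap: [0-38 FREE]
Op 4: b = malloc(8) -> b = 0; heap: [0-7 ALLOC][8-38 FREE]
Op 5: free(b) -> (freed b); heap: [0-38 FREE]
Op 6: c = malloc(3) -> c = 0; heap: [0-2 ALLOC][3-38 FREE]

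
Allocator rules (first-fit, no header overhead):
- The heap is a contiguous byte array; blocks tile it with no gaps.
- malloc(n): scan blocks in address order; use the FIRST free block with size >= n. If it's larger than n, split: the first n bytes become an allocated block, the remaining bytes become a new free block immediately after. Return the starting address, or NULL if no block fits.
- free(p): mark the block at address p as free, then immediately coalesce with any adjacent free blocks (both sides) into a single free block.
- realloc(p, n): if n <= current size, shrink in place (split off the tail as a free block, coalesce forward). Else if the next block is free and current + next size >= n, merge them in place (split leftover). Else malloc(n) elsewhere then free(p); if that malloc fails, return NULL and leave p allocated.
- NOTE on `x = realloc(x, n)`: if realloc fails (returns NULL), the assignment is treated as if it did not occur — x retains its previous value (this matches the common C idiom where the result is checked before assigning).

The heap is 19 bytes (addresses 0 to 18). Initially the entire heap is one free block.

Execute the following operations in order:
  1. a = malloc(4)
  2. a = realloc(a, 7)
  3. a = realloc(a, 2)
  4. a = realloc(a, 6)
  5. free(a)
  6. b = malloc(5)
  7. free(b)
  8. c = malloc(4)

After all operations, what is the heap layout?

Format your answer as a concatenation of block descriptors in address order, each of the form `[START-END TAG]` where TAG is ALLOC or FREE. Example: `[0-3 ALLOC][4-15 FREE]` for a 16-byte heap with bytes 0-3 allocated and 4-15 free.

Op 1: a = malloc(4) -> a = 0; heap: [0-3 ALLOC][4-18 FREE]
Op 2: a = realloc(a, 7) -> a = 0; heap: [0-6 ALLOC][7-18 FREE]
Op 3: a = realloc(a, 2) -> a = 0; heap: [0-1 ALLOC][2-18 FREE]
Op 4: a = realloc(a, 6) -> a = 0; heap: [0-5 ALLOC][6-18 FREE]
Op 5: free(a) -> (freed a); heap: [0-18 FREE]
Op 6: b = malloc(5) -> b = 0; heap: [0-4 ALLOC][5-18 FREE]
Op 7: free(b) -> (freed b); heap: [0-18 FREE]
Op 8: c = malloc(4) -> c = 0; heap: [0-3 ALLOC][4-18 FREE]

Answer: [0-3 ALLOC][4-18 FREE]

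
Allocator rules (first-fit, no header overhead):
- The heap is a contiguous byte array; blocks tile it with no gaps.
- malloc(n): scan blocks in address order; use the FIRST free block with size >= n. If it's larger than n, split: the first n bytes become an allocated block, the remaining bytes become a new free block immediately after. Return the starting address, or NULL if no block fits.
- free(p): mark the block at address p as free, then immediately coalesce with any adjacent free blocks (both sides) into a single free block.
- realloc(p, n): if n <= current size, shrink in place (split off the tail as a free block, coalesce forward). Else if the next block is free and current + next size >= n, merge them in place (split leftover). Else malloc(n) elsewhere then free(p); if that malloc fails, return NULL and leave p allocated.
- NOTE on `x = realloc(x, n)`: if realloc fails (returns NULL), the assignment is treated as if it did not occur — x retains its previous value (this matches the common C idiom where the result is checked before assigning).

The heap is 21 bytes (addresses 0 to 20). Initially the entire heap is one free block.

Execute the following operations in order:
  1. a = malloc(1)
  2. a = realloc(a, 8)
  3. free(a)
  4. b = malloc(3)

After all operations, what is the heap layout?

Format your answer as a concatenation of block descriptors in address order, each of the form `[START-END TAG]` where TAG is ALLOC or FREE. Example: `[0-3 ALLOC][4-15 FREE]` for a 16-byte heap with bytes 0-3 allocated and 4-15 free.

Answer: [0-2 ALLOC][3-20 FREE]

Derivation:
Op 1: a = malloc(1) -> a = 0; heap: [0-0 ALLOC][1-20 FREE]
Op 2: a = realloc(a, 8) -> a = 0; heap: [0-7 ALLOC][8-20 FREE]
Op 3: free(a) -> (freed a); heap: [0-20 FREE]
Op 4: b = malloc(3) -> b = 0; heap: [0-2 ALLOC][3-20 FREE]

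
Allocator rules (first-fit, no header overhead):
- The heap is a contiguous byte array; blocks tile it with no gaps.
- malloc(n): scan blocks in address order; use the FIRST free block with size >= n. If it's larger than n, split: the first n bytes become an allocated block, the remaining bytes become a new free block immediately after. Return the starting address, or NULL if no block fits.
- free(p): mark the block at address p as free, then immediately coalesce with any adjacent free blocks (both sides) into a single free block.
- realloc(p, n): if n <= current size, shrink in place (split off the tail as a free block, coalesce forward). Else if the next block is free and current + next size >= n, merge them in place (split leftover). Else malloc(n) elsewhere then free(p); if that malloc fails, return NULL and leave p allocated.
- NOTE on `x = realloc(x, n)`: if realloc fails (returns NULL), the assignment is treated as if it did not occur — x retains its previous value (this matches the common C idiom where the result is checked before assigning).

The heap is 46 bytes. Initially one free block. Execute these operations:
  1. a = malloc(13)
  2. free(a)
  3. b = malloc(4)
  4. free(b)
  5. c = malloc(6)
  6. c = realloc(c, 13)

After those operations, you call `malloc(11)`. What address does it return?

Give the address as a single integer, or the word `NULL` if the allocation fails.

Answer: 13

Derivation:
Op 1: a = malloc(13) -> a = 0; heap: [0-12 ALLOC][13-45 FREE]
Op 2: free(a) -> (freed a); heap: [0-45 FREE]
Op 3: b = malloc(4) -> b = 0; heap: [0-3 ALLOC][4-45 FREE]
Op 4: free(b) -> (freed b); heap: [0-45 FREE]
Op 5: c = malloc(6) -> c = 0; heap: [0-5 ALLOC][6-45 FREE]
Op 6: c = realloc(c, 13) -> c = 0; heap: [0-12 ALLOC][13-45 FREE]
malloc(11): first-fit scan over [0-12 ALLOC][13-45 FREE] -> 13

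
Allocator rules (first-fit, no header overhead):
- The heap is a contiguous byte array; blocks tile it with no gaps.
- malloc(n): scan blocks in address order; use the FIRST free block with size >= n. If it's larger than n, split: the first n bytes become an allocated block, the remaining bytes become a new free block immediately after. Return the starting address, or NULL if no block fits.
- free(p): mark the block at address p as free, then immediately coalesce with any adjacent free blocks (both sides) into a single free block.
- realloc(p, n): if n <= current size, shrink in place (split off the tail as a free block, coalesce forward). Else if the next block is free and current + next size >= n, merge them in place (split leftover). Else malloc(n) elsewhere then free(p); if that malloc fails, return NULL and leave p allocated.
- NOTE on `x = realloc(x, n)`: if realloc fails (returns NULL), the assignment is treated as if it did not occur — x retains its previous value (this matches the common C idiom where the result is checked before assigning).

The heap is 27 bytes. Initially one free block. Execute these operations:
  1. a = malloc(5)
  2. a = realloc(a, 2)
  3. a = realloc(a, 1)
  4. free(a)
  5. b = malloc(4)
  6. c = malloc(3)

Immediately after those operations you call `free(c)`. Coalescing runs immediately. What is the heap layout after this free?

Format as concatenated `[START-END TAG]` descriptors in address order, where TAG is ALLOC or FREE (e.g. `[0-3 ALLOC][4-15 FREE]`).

Op 1: a = malloc(5) -> a = 0; heap: [0-4 ALLOC][5-26 FREE]
Op 2: a = realloc(a, 2) -> a = 0; heap: [0-1 ALLOC][2-26 FREE]
Op 3: a = realloc(a, 1) -> a = 0; heap: [0-0 ALLOC][1-26 FREE]
Op 4: free(a) -> (freed a); heap: [0-26 FREE]
Op 5: b = malloc(4) -> b = 0; heap: [0-3 ALLOC][4-26 FREE]
Op 6: c = malloc(3) -> c = 4; heap: [0-3 ALLOC][4-6 ALLOC][7-26 FREE]
free(c): c = 4 -> block [4-6 ALLOC]; mark free, coalesce with adjacent free neighbors -> [0-3 ALLOC][4-26 FREE]

Answer: [0-3 ALLOC][4-26 FREE]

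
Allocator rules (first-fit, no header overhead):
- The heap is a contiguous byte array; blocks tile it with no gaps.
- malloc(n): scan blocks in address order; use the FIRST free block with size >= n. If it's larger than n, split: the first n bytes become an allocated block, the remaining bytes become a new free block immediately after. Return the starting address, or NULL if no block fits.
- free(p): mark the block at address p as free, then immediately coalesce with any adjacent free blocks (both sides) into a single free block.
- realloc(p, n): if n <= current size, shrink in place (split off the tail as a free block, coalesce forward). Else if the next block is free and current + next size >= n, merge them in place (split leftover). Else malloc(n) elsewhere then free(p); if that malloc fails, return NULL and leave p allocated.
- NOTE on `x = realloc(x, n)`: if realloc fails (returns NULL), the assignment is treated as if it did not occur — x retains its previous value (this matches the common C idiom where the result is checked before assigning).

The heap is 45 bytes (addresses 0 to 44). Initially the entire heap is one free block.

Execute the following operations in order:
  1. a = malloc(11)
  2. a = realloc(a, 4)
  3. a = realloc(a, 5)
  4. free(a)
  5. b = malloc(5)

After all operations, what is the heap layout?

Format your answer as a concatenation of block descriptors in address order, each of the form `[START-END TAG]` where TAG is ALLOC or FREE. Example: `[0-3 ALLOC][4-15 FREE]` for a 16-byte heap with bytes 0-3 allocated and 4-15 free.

Op 1: a = malloc(11) -> a = 0; heap: [0-10 ALLOC][11-44 FREE]
Op 2: a = realloc(a, 4) -> a = 0; heap: [0-3 ALLOC][4-44 FREE]
Op 3: a = realloc(a, 5) -> a = 0; heap: [0-4 ALLOC][5-44 FREE]
Op 4: free(a) -> (freed a); heap: [0-44 FREE]
Op 5: b = malloc(5) -> b = 0; heap: [0-4 ALLOC][5-44 FREE]

Answer: [0-4 ALLOC][5-44 FREE]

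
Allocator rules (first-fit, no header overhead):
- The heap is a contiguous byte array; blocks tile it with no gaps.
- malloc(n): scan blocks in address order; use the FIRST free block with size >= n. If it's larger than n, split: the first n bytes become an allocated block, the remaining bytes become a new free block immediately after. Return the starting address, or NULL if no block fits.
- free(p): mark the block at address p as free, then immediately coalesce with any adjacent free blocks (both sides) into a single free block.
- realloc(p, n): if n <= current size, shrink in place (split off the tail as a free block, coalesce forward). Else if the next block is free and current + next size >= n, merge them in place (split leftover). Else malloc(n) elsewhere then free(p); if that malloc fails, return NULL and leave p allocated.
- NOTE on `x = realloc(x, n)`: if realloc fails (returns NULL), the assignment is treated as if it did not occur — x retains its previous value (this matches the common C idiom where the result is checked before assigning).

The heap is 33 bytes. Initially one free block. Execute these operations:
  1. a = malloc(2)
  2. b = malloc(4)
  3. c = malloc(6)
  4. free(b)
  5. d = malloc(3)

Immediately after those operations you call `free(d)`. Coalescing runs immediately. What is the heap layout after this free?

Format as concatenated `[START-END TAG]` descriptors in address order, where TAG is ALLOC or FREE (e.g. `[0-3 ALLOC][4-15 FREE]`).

Op 1: a = malloc(2) -> a = 0; heap: [0-1 ALLOC][2-32 FREE]
Op 2: b = malloc(4) -> b = 2; heap: [0-1 ALLOC][2-5 ALLOC][6-32 FREE]
Op 3: c = malloc(6) -> c = 6; heap: [0-1 ALLOC][2-5 ALLOC][6-11 ALLOC][12-32 FREE]
Op 4: free(b) -> (freed b); heap: [0-1 ALLOC][2-5 FREE][6-11 ALLOC][12-32 FREE]
Op 5: d = malloc(3) -> d = 2; heap: [0-1 ALLOC][2-4 ALLOC][5-5 FREE][6-11 ALLOC][12-32 FREE]
free(d): d = 2 -> block [2-4 ALLOC]; mark free, coalesce with adjacent free neighbors -> [0-1 ALLOC][2-5 FREE][6-11 ALLOC][12-32 FREE]

Answer: [0-1 ALLOC][2-5 FREE][6-11 ALLOC][12-32 FREE]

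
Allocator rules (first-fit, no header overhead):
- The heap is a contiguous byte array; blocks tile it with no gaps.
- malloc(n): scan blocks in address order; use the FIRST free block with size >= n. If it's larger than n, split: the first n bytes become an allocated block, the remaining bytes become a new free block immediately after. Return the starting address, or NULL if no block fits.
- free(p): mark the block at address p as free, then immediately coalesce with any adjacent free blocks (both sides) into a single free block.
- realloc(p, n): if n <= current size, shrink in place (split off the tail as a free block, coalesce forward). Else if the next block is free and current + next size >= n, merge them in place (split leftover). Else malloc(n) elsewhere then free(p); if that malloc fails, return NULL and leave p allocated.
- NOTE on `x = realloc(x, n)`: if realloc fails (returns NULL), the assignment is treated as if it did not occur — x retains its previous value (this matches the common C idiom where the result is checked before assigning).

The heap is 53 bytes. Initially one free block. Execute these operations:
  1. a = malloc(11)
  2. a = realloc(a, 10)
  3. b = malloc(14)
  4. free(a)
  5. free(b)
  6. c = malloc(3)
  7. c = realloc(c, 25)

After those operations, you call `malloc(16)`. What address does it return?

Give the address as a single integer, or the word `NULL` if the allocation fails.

Answer: 25

Derivation:
Op 1: a = malloc(11) -> a = 0; heap: [0-10 ALLOC][11-52 FREE]
Op 2: a = realloc(a, 10) -> a = 0; heap: [0-9 ALLOC][10-52 FREE]
Op 3: b = malloc(14) -> b = 10; heap: [0-9 ALLOC][10-23 ALLOC][24-52 FREE]
Op 4: free(a) -> (freed a); heap: [0-9 FREE][10-23 ALLOC][24-52 FREE]
Op 5: free(b) -> (freed b); heap: [0-52 FREE]
Op 6: c = malloc(3) -> c = 0; heap: [0-2 ALLOC][3-52 FREE]
Op 7: c = realloc(c, 25) -> c = 0; heap: [0-24 ALLOC][25-52 FREE]
malloc(16): first-fit scan over [0-24 ALLOC][25-52 FREE] -> 25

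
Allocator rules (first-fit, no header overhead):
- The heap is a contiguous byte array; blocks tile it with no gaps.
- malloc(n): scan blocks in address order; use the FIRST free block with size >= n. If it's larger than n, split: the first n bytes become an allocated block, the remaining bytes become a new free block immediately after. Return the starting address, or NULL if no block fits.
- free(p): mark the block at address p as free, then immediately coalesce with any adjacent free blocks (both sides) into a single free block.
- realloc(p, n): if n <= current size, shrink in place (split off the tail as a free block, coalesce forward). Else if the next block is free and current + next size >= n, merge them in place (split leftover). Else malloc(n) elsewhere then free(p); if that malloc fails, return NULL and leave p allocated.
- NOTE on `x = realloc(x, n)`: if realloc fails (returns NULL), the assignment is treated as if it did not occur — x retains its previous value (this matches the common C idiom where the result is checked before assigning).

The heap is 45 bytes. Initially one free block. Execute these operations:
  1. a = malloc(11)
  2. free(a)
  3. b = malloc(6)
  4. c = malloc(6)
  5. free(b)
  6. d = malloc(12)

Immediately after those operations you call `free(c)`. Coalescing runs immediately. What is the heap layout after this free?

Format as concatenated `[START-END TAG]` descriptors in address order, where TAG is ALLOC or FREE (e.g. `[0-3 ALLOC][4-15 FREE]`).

Op 1: a = malloc(11) -> a = 0; heap: [0-10 ALLOC][11-44 FREE]
Op 2: free(a) -> (freed a); heap: [0-44 FREE]
Op 3: b = malloc(6) -> b = 0; heap: [0-5 ALLOC][6-44 FREE]
Op 4: c = malloc(6) -> c = 6; heap: [0-5 ALLOC][6-11 ALLOC][12-44 FREE]
Op 5: free(b) -> (freed b); heap: [0-5 FREE][6-11 ALLOC][12-44 FREE]
Op 6: d = malloc(12) -> d = 12; heap: [0-5 FREE][6-11 ALLOC][12-23 ALLOC][24-44 FREE]
free(c): c = 6 -> block [6-11 ALLOC]; mark free, coalesce with adjacent free neighbors -> [0-11 FREE][12-23 ALLOC][24-44 FREE]

Answer: [0-11 FREE][12-23 ALLOC][24-44 FREE]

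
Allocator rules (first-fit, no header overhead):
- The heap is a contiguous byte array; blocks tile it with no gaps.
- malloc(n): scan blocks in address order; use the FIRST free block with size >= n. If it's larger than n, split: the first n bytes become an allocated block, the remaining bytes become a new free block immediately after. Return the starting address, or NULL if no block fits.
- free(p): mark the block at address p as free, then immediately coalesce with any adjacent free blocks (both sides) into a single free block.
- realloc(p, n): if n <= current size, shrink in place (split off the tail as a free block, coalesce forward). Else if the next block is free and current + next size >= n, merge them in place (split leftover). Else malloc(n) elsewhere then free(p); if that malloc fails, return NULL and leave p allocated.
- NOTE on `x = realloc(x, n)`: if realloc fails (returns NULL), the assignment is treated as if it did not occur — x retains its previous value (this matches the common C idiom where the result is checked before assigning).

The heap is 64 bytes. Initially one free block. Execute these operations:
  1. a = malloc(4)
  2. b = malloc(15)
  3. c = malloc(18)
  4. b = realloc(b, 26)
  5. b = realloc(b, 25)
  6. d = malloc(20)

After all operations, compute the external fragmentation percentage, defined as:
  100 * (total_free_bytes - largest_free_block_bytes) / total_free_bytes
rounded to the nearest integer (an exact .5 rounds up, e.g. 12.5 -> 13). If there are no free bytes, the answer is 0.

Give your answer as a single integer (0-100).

Answer: 12

Derivation:
Op 1: a = malloc(4) -> a = 0; heap: [0-3 ALLOC][4-63 FREE]
Op 2: b = malloc(15) -> b = 4; heap: [0-3 ALLOC][4-18 ALLOC][19-63 FREE]
Op 3: c = malloc(18) -> c = 19; heap: [0-3 ALLOC][4-18 ALLOC][19-36 ALLOC][37-63 FREE]
Op 4: b = realloc(b, 26) -> b = 37; heap: [0-3 ALLOC][4-18 FREE][19-36 ALLOC][37-62 ALLOC][63-63 FREE]
Op 5: b = realloc(b, 25) -> b = 37; heap: [0-3 ALLOC][4-18 FREE][19-36 ALLOC][37-61 ALLOC][62-63 FREE]
Op 6: d = malloc(20) -> d = NULL; heap: [0-3 ALLOC][4-18 FREE][19-36 ALLOC][37-61 ALLOC][62-63 FREE]
Free blocks: [15 2] total_free=17 largest=15 -> 100*(17-15)/17 = 200/17 ≈ 11.765 -> rounds to 12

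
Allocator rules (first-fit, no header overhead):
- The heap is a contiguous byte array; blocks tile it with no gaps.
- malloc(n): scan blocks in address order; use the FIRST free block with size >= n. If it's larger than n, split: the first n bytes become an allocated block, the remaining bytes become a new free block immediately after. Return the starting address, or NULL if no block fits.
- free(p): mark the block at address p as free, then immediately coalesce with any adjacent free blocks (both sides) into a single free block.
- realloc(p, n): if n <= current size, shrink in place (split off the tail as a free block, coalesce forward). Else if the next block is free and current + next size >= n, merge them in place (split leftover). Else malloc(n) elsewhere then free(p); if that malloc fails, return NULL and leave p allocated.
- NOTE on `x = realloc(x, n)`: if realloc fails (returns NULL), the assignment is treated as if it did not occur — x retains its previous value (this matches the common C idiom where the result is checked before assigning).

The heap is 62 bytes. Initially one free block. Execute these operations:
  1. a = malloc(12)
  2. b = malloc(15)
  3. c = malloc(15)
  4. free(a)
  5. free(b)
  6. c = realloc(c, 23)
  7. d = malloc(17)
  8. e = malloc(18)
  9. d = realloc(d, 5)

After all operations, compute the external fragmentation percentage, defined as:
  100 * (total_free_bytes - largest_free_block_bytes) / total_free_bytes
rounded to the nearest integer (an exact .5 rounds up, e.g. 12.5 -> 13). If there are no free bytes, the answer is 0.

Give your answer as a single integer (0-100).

Answer: 35

Derivation:
Op 1: a = malloc(12) -> a = 0; heap: [0-11 ALLOC][12-61 FREE]
Op 2: b = malloc(15) -> b = 12; heap: [0-11 ALLOC][12-26 ALLOC][27-61 FREE]
Op 3: c = malloc(15) -> c = 27; heap: [0-11 ALLOC][12-26 ALLOC][27-41 ALLOC][42-61 FREE]
Op 4: free(a) -> (freed a); heap: [0-11 FREE][12-26 ALLOC][27-41 ALLOC][42-61 FREE]
Op 5: free(b) -> (freed b); heap: [0-26 FREE][27-41 ALLOC][42-61 FREE]
Op 6: c = realloc(c, 23) -> c = 27; heap: [0-26 FREE][27-49 ALLOC][50-61 FREE]
Op 7: d = malloc(17) -> d = 0; heap: [0-16 ALLOC][17-26 FREE][27-49 ALLOC][50-61 FREE]
Op 8: e = malloc(18) -> e = NULL; heap: [0-16 ALLOC][17-26 FREE][27-49 ALLOC][50-61 FREE]
Op 9: d = realloc(d, 5) -> d = 0; heap: [0-4 ALLOC][5-26 FREE][27-49 ALLOC][50-61 FREE]
Free blocks: [22 12] total_free=34 largest=22 -> 100*(34-22)/34 = 1200/34 ≈ 35.294 -> rounds to 35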